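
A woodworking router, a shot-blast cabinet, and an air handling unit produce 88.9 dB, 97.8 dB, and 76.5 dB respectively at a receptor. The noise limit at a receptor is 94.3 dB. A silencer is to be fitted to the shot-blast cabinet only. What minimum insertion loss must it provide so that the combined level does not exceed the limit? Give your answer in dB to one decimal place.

The untreated sources together contribute 10^(88.9/10) + 10^(76.5/10) = 8.209e+08, i.e. 89.14 dB.
The limit corresponds to 10^(94.3/10) = 2.692e+09; subtracting the fixed part leaves 1.871e+09 for the shot-blast cabinet, i.e. 92.72 dB.
Required insertion loss = 97.8 − 92.72 = 5.08 dB.

5.1 dB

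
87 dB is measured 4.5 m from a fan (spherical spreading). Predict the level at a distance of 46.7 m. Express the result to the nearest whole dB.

Spherical spreading from a point source gives a 20·log₁₀(r₂/r₁) drop.
L₂ = 87 − 20·log₁₀(46.7/4.5) = 87 − 20.322 = 66.68 dB.

67 dB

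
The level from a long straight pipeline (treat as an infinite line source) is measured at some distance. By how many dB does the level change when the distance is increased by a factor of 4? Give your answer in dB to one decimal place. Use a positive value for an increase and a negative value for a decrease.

-6.0 dB

A line source loses 3 dB per doubling of distance; generally ΔL = −10·log₁₀(r₂/r₁).
ΔL = −10·log₁₀(4) = -6.02 dB.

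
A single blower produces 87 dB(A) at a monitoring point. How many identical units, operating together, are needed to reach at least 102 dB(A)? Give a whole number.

32

N identical sources give L₁ + 10·log₁₀ N, so require 10·log₁₀ N ≥ 102 − 87 = 15.0 dB.
N ≥ 10^(15.0/10) = 31.623, so N = 32.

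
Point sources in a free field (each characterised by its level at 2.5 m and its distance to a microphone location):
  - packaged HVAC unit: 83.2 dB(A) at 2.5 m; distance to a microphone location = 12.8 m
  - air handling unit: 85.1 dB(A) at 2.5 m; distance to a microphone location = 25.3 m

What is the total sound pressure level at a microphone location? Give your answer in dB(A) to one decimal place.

70.5 dB(A)

Apply inverse-square spreading to bring every level to the receiver, then sum 10^(L/10).
packaged HVAC unit: 83.2 − 20·log₁₀(12.8/2.5) = 83.2 − 14.19 = 69.01 dB(A).
air handling unit: 85.1 − 20·log₁₀(25.3/2.5) = 85.1 − 20.10 = 65.00 dB(A).
Σ 10^(L/10) = 1.113e+07 → L_total = 10·log₁₀(1.113e+07) = 70.46 dB(A).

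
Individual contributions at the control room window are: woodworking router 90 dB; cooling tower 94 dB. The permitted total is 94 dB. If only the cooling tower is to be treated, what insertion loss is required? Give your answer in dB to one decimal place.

The untreated sources together contribute 10^(90/10) = 1.000e+09, i.e. 90.00 dB.
To meet 94 dB overall, the treated cooling tower may contribute at most 10^(94/10) − 1.000e+09 = 1.512e+09, i.e. 91.80 dB.
So the cooling tower must be reduced from 94 to 91.80 dB: IL = 2.20 dB.

2.2 dB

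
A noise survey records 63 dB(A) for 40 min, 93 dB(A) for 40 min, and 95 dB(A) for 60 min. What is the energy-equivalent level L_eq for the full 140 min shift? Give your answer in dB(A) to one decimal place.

92.8 dB(A)

Weight each interval's intensity by its duration and average over T = 140 min:
Σ tᵢ·10^(Lᵢ/10) = 40·10^(63/10) + 40·10^(93/10) + 60·10^(95/10) = 2.696e+11.
L_eq = 10·log₁₀(2.696e+11/140) = 92.85 dB(A).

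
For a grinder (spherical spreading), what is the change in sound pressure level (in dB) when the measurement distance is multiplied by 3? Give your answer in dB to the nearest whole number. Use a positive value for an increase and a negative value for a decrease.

With spherical spreading the level changes by −20·log₁₀(r₂/r₁).
ΔL = −20·log₁₀(3) = -9.54 dB.

-10 dB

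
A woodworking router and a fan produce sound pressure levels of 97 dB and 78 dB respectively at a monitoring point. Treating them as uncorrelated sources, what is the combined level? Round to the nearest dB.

Incoherent sources combine by intensity addition: L_total = 10·log₁₀(Σ 10^(L_i/10)).
Σ 10^(L/10) = 10^(97/10) + 10^(78/10) = 5.075e+09.
L_total = 10·log₁₀(5.075e+09) = 97.05 dB.

97 dB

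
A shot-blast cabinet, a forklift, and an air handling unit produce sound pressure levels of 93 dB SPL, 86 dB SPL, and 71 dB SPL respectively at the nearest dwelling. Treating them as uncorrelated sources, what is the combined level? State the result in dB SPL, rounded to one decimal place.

93.8 dB SPL

Incoherent sources combine by intensity addition: L_total = 10·log₁₀(Σ 10^(L_i/10)).
Σ 10^(L/10) = 10^(93/10) + 10^(86/10) + 10^(71/10) = 2.406e+09.
L_total = 10·log₁₀(2.406e+09) = 93.81 dB SPL.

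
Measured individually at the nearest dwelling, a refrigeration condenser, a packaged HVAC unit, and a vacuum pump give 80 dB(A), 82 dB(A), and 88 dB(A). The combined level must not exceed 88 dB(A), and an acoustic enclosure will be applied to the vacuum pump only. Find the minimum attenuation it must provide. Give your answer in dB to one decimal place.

2.3 dB

Fixed contribution from the other sources: Σ 10^(L/10) = 10^(80/10) + 10^(82/10) = 2.585e+08 (84.12 dB(A)).
To meet 88 dB(A) overall, the treated vacuum pump may contribute at most 10^(88/10) − 2.585e+08 = 3.725e+08, i.e. 85.71 dB(A).
So the vacuum pump must be reduced from 88 to 85.71 dB(A): IL = 2.29 dB.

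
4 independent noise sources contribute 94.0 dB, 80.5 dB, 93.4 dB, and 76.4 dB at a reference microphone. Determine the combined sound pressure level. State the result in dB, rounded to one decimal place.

96.9 dB

For uncorrelated sources the intensities add, so convert each level to linear form, sum, and take 10·log₁₀ of the total.
Σ 10^(L/10) = 10^(94.0/10) + 10^(80.5/10) + 10^(93.4/10) + 10^(76.4/10) = 4.856e+09.
L_total = 10·log₁₀(4.856e+09) = 96.86 dB.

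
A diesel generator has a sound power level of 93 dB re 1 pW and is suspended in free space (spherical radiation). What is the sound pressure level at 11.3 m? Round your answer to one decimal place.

60.9 dB

Free-field spherical radiation: L_p = L_w − 10·log₁₀(4π·r²), r = 11.3 m.
4π·r² = 1605 m², 10·log₁₀ of that is 32.054 dB.
L_p = 93 − 32.054 = 60.95 dB.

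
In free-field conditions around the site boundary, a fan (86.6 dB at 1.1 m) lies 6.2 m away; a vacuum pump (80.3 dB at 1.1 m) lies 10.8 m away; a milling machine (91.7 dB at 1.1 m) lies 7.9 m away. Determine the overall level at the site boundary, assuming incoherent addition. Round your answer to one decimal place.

76.5 dB

Apply inverse-square spreading to bring every level to the receiver, then sum 10^(L/10).
fan: 86.6 − 20·log₁₀(6.2/1.1) = 86.6 − 15.02 = 71.58 dB.
vacuum pump: 80.3 − 20·log₁₀(10.8/1.1) = 80.3 − 19.84 = 60.46 dB.
milling machine: 91.7 − 20·log₁₀(7.9/1.1) = 91.7 − 17.12 = 74.58 dB.
Σ 10^(L/10) = 4.418e+07 → L_total = 10·log₁₀(4.418e+07) = 76.45 dB.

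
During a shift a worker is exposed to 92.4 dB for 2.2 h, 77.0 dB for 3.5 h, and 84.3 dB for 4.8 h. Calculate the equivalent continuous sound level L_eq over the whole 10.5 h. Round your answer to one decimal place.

87.0 dB

L_eq = 10·log₁₀[(1/T)·Σ tᵢ·10^(Lᵢ/10)] with T = 10.5 h.
Σ tᵢ·10^(Lᵢ/10) = 2.2·10^(92.4/10) + 3.5·10^(77.0/10) + 4.8·10^(84.3/10) = 5.291e+09.
L_eq = 10·log₁₀(5.291e+09/10.5) = 87.02 dB.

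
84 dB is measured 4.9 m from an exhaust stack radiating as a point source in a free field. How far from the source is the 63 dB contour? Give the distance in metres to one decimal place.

55.0 m

For a point source L₁ − L₂ = 20·log₁₀(r₂/r₁), so r₂ = r₁·10^((L₁−L₂)/20).
r₂ = 4.9·10^((84−63)/20) = 4.9·10^(21.0/20) = 54.98 m.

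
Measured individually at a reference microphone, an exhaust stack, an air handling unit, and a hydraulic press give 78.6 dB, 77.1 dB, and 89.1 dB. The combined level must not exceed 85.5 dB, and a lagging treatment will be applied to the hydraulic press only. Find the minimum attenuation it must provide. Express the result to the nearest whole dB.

The untreated sources together contribute 10^(78.6/10) + 10^(77.1/10) = 1.237e+08, i.e. 80.92 dB.
The limit corresponds to 10^(85.5/10) = 3.548e+08; subtracting the fixed part leaves 2.311e+08 for the hydraulic press, i.e. 83.64 dB.
Required insertion loss = 89.1 − 83.64 = 5.46 dB.

5 dB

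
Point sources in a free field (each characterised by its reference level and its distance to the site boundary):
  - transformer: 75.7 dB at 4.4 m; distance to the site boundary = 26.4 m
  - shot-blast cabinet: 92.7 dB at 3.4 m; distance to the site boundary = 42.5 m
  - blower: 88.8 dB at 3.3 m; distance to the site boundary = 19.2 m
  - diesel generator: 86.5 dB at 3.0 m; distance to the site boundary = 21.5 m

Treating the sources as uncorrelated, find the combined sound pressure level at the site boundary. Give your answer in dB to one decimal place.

First find each source's level at the receiver (point-source: −20·log₁₀(r/r_ref)), then combine on an intensity basis.
transformer: 75.7 − 20·log₁₀(26.4/4.4) = 75.7 − 15.56 = 60.14 dB.
shot-blast cabinet: 92.7 − 20·log₁₀(42.5/3.4) = 92.7 − 21.94 = 70.76 dB.
blower: 88.8 − 20·log₁₀(19.2/3.3) = 88.8 − 15.30 = 73.50 dB.
diesel generator: 86.5 − 20·log₁₀(21.5/3.0) = 86.5 − 17.11 = 69.39 dB.
Σ 10^(L/10) = 4.406e+07 → L_total = 10·log₁₀(4.406e+07) = 76.44 dB.

76.4 dB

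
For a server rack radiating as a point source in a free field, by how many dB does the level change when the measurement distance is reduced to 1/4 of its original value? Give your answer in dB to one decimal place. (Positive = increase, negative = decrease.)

+12.0 dB

Point-source spreading: ΔL = −20·log₁₀(r₂/r₁).
ΔL = −20·log₁₀(0.25) = +12.04 dB.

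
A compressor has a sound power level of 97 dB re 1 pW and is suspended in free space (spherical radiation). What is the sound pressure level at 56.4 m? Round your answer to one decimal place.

L_p = L_w − 10·log₁₀(4π·r²) with r = 56.4 m.
4π·r² = 3.997e+04 m², 10·log₁₀ of that is 46.018 dB.
L_p = 97 − 46.018 = 50.98 dB.

51.0 dB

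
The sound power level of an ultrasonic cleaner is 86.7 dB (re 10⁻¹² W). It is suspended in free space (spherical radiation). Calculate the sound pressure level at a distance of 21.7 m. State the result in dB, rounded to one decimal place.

L_p = L_w − 10·log₁₀(4π·r²) with r = 21.7 m.
4π·r² = 5917 m², 10·log₁₀ of that is 37.721 dB.
L_p = 86.7 − 37.721 = 48.98 dB.

49.0 dB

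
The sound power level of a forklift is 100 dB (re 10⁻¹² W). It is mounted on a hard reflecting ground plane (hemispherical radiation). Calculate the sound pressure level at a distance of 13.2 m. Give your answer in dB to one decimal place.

69.6 dB

The power spreads over a hemisphere of area 2π·r², so L_p = L_w − 10·log₁₀(2π·r²).
2π·r² = 1095 m², 10·log₁₀ of that is 30.393 dB.
L_p = 100 − 30.393 = 69.61 dB.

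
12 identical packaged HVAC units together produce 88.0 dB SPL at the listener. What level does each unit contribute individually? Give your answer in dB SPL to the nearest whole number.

77 dB SPL

Dividing the total intensity by 12 lowers the level by 10·log₁₀ 12 = 10.792 dB: L₁ = 88.0 − 10.792.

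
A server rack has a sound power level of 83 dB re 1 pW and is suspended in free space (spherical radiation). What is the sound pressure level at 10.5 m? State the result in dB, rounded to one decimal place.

L_p = L_w − 10·log₁₀(4π·r²) with r = 10.5 m.
4π·r² = 1385 m², 10·log₁₀ of that is 31.416 dB.
L_p = 83 − 31.416 = 51.58 dB.

51.6 dB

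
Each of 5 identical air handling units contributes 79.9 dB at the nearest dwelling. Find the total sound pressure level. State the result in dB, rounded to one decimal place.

L_total = L₁ + 10·log₁₀ N for N identical incoherent sources.
L_total = 79.9 + 10·log₁₀(5) = 79.9 + 6.990 = 86.89 dB.

86.9 dB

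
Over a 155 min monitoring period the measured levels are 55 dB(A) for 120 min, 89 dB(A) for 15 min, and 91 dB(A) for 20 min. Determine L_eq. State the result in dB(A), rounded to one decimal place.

Weight each interval's intensity by its duration and average over T = 155 min:
Σ tᵢ·10^(Lᵢ/10) = 120·10^(55/10) + 15·10^(89/10) + 20·10^(91/10) = 3.713e+10.
L_eq = 10·log₁₀(3.713e+10/155) = 83.79 dB(A).

83.8 dB(A)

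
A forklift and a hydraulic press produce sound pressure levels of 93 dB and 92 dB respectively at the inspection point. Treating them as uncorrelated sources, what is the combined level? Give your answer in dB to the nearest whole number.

96 dB

Incoherent sources combine by intensity addition: L_total = 10·log₁₀(Σ 10^(L_i/10)).
Σ 10^(L/10) = 10^(93/10) + 10^(92/10) = 3.580e+09.
L_total = 10·log₁₀(3.580e+09) = 95.54 dB.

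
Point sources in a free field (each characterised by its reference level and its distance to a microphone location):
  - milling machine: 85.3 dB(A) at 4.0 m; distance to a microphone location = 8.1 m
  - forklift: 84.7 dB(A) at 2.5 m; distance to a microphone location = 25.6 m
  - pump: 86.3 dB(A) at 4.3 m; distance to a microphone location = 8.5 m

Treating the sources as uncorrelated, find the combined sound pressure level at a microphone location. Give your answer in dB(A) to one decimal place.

82.9 dB(A)

Apply inverse-square spreading to bring every level to the receiver, then sum 10^(L/10).
milling machine: 85.3 − 20·log₁₀(8.1/4.0) = 85.3 − 6.13 = 79.17 dB(A).
forklift: 84.7 − 20·log₁₀(25.6/2.5) = 84.7 − 20.21 = 64.49 dB(A).
pump: 86.3 − 20·log₁₀(8.5/4.3) = 86.3 − 5.92 = 80.38 dB(A).
Σ 10^(L/10) = 1.946e+08 → L_total = 10·log₁₀(1.946e+08) = 82.89 dB(A).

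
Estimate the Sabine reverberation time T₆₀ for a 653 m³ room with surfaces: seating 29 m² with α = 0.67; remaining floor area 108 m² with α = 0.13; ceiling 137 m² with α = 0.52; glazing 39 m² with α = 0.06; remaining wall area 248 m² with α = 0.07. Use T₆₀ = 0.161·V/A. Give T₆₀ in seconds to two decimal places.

Total absorption A = 29·0.67 + 108·0.13 + 137·0.52 + 39·0.06 + 248·0.07 = 124.41 m² sabins.
T₆₀ = 0.161·V/A = 0.161·653/124.41 = 0.845 s.

0.85 s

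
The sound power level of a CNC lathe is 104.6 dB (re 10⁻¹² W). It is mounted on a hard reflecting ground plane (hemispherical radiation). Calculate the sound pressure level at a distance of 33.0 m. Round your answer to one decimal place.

66.2 dB

L_p = L_w − 10·log₁₀(2π·r²) with r = 33.0 m.
2π·r² = 6842 m², 10·log₁₀ of that is 38.352 dB.
L_p = 104.6 − 38.352 = 66.25 dB.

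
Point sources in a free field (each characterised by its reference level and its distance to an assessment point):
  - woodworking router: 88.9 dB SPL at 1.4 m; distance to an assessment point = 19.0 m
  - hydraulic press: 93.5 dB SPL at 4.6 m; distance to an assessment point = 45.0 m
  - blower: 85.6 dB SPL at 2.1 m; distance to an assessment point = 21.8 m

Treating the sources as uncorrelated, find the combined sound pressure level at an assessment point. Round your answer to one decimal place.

74.9 dB SPL

First find each source's level at the receiver (point-source: −20·log₁₀(r/r_ref)), then combine on an intensity basis.
woodworking router: 88.9 − 20·log₁₀(19.0/1.4) = 88.9 − 22.65 = 66.25 dB SPL.
hydraulic press: 93.5 − 20·log₁₀(45.0/4.6) = 93.5 − 19.81 = 73.69 dB SPL.
blower: 85.6 − 20·log₁₀(21.8/2.1) = 85.6 − 20.32 = 65.28 dB SPL.
Σ 10^(L/10) = 3.098e+07 → L_total = 10·log₁₀(3.098e+07) = 74.91 dB SPL.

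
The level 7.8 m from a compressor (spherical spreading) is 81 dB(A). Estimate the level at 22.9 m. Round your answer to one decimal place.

Spherical spreading from a point source gives a 20·log₁₀(r₂/r₁) drop.
L₂ = 81 − 20·log₁₀(22.9/7.8) = 81 − 9.355 = 71.65 dB(A).

71.6 dB(A)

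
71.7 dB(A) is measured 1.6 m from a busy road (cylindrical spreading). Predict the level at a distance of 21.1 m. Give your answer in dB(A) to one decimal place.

For a line source, L₂ = L₁ − 10·log₁₀(r₂/r₁).
L₂ = 71.7 − 10·log₁₀(21.1/1.6) = 71.7 − 11.202 = 60.50 dB(A).

60.5 dB(A)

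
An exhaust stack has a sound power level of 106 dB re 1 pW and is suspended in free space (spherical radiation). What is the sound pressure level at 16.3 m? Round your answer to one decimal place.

70.8 dB

Free-field spherical radiation: L_p = L_w − 10·log₁₀(4π·r²), r = 16.3 m.
4π·r² = 3339 m², 10·log₁₀ of that is 35.236 dB.
L_p = 106 − 35.236 = 70.76 dB.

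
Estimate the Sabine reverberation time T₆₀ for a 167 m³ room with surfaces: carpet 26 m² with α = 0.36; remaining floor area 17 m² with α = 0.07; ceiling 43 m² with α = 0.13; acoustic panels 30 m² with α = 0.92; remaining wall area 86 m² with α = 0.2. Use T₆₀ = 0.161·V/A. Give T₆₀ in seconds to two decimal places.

A = Σ Sᵢαᵢ = 26·0.36 + 17·0.07 + 43·0.13 + 30·0.92 + 86·0.2 = 60.94 m².
T₆₀ = 0.161 × 167 / 60.94 = 0.441 s.

0.44 s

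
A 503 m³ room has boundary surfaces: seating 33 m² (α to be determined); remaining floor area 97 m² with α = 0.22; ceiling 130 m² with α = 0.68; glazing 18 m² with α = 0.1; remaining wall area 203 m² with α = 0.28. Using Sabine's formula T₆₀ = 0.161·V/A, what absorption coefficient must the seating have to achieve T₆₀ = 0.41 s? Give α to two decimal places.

0.88

A = 0.161·V/T₆₀ = 0.161·503/0.41 = 197.52 m² sabins.
Absorption from the other surfaces = 97·0.22 + 130·0.68 + 18·0.1 + 203·0.28 = 168.38 m², so the seating must supply 29.14 m² over 33 m².
α = 29.14/33 = 0.883.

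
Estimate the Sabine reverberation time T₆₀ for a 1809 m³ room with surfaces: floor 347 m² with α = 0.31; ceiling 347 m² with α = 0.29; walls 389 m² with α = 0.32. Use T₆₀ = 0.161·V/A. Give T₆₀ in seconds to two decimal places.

Summing Sᵢαᵢ: 347·0.31 + 347·0.29 + 389·0.32 = 332.68 m².
T₆₀ = 0.161 × 1809 / 332.68 = 0.875 s.

0.88 s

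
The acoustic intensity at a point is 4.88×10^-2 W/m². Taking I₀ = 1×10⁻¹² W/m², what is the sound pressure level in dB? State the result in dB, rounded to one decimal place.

106.9 dB

I/I₀ = 4.88×10^-2/10⁻¹² = 4.88×10^10, and L = 10·log₁₀(I/I₀).
L = 10·(0.6884 + 10) = 106.88 dB.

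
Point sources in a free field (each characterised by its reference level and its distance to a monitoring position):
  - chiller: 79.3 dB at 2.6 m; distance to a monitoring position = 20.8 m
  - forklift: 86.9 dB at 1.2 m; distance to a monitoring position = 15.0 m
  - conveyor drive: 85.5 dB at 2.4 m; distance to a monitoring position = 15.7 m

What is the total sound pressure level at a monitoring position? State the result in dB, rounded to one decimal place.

71.1 dB

Apply inverse-square spreading to bring every level to the receiver, then sum 10^(L/10).
chiller: 79.3 − 20·log₁₀(20.8/2.6) = 79.3 − 18.06 = 61.24 dB.
forklift: 86.9 − 20·log₁₀(15.0/1.2) = 86.9 − 21.94 = 64.96 dB.
conveyor drive: 85.5 − 20·log₁₀(15.7/2.4) = 85.5 − 16.31 = 69.19 dB.
Σ 10^(L/10) = 1.276e+07 → L_total = 10·log₁₀(1.276e+07) = 71.06 dB.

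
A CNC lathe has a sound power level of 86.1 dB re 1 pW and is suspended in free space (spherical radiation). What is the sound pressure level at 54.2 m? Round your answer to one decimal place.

40.4 dB

L_p = L_w − 10·log₁₀(4π·r²) with r = 54.2 m.
4π·r² = 3.692e+04 m², 10·log₁₀ of that is 45.672 dB.
L_p = 86.1 − 45.672 = 40.43 dB.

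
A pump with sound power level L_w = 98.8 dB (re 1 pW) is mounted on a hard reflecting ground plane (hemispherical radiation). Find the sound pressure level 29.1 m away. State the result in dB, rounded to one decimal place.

61.5 dB

L_p = L_w − 10·log₁₀(2π·r²) with r = 29.1 m.
2π·r² = 5321 m², 10·log₁₀ of that is 37.260 dB.
L_p = 98.8 − 37.260 = 61.54 dB.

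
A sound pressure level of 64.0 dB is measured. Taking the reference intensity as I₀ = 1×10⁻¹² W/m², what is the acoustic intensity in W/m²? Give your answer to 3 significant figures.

I = I₀·10^(L/10) = 10⁻¹² × 10^(64.0/10) = 10^(-5.600).

2.51e-06 W/m²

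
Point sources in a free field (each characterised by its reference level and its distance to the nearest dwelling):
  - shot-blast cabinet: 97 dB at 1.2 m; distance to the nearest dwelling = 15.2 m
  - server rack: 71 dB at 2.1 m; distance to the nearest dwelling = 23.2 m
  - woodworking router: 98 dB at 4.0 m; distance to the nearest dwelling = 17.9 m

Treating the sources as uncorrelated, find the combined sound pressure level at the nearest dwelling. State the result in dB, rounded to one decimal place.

85.4 dB

Propagate each source to the receiver with L = L_ref − 20·log₁₀(r/r_ref), then add intensities.
shot-blast cabinet: 97 − 20·log₁₀(15.2/1.2) = 97 − 22.05 = 74.95 dB.
server rack: 71 − 20·log₁₀(23.2/2.1) = 71 − 20.87 = 50.13 dB.
woodworking router: 98 − 20·log₁₀(17.9/4.0) = 98 − 13.02 = 84.98 dB.
Σ 10^(L/10) = 3.464e+08 → L_total = 10·log₁₀(3.464e+08) = 85.40 dB.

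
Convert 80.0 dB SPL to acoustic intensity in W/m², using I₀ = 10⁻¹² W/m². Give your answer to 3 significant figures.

L = 10·log₁₀(I/I₀) ⇒ I = I₀·10^(L/10) = 10⁻¹² × 10^8.00.

0.000100 W/m²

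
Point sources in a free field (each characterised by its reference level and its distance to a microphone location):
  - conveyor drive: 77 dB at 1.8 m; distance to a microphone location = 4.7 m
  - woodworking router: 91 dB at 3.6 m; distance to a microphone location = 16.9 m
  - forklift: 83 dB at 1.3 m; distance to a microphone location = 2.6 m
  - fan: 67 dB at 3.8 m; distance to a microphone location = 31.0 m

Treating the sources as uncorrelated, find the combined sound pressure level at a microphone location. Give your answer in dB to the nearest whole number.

81 dB

Apply inverse-square spreading to bring every level to the receiver, then sum 10^(L/10).
conveyor drive: 77 − 20·log₁₀(4.7/1.8) = 77 − 8.34 = 68.66 dB.
woodworking router: 91 − 20·log₁₀(16.9/3.6) = 91 − 13.43 = 77.57 dB.
forklift: 83 − 20·log₁₀(2.6/1.3) = 83 − 6.02 = 76.98 dB.
fan: 67 − 20·log₁₀(31.0/3.8) = 67 − 18.23 = 48.77 dB.
Σ 10^(L/10) = 1.144e+08 → L_total = 10·log₁₀(1.144e+08) = 80.59 dB.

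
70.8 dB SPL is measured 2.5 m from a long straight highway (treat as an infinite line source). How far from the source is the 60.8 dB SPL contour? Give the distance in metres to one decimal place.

25.0 m

For a line source L₁ − L₂ = 10·log₁₀(r₂/r₁), so r₂ = r₁·10^((L₁−L₂)/10).
r₂ = 2.5·10^((70.8−60.8)/10) = 2.5·10^(10.0/10) = 25.00 m.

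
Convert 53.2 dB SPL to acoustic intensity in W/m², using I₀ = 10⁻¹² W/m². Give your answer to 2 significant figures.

I/I₀ = 10^(53.2/10) = 2.089e+05, so I = 2.089e+05 × 10⁻¹² W/m².

2.1e-07 W/m²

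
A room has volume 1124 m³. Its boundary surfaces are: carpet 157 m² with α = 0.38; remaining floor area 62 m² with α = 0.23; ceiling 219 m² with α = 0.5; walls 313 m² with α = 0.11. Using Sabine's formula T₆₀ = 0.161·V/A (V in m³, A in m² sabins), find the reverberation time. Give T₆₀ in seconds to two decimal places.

0.83 s

Total absorption A = 157·0.38 + 62·0.23 + 219·0.5 + 313·0.11 = 217.85 m² sabins.
T₆₀ = 0.161 × 1124 / 217.85 = 0.831 s.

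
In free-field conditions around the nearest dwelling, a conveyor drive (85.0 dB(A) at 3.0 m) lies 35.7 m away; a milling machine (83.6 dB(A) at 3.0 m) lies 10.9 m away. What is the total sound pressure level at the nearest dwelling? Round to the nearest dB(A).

73 dB(A)

Propagate each source to the receiver with L = L_ref − 20·log₁₀(r/r_ref), then add intensities.
conveyor drive: 85.0 − 20·log₁₀(35.7/3.0) = 85.0 − 21.51 = 63.49 dB(A).
milling machine: 83.6 − 20·log₁₀(10.9/3.0) = 83.6 − 11.21 = 72.39 dB(A).
Σ 10^(L/10) = 1.959e+07 → L_total = 10·log₁₀(1.959e+07) = 72.92 dB(A).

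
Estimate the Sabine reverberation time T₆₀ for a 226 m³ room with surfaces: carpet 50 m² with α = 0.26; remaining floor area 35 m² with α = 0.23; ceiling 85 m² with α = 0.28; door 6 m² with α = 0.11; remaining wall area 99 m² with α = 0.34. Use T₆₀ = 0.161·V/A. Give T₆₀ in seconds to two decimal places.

Total absorption A = 50·0.26 + 35·0.23 + 85·0.28 + 6·0.11 + 99·0.34 = 79.17 m² sabins.
T₆₀ = 0.161 × 226 / 79.17 = 0.460 s.

0.46 s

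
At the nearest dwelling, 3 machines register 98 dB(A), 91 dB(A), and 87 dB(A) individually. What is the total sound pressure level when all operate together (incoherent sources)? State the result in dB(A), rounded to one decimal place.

99.1 dB(A)

Incoherent sources combine by intensity addition: L_total = 10·log₁₀(Σ 10^(L_i/10)).
Σ 10^(L/10) = 10^(98/10) + 10^(91/10) + 10^(87/10) = 8.070e+09.
L_total = 10·log₁₀(8.070e+09) = 99.07 dB(A).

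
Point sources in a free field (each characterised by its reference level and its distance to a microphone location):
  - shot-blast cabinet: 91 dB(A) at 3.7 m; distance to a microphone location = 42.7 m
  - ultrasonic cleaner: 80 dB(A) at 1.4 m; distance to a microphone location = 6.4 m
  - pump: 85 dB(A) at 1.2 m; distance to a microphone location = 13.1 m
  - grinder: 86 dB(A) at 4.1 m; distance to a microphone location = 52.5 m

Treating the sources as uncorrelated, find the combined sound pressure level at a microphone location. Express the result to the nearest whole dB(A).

First find each source's level at the receiver (point-source: −20·log₁₀(r/r_ref)), then combine on an intensity basis.
shot-blast cabinet: 91 − 20·log₁₀(42.7/3.7) = 91 − 21.24 = 69.76 dB(A).
ultrasonic cleaner: 80 − 20·log₁₀(6.4/1.4) = 80 − 13.20 = 66.80 dB(A).
pump: 85 − 20·log₁₀(13.1/1.2) = 85 − 20.76 = 64.24 dB(A).
grinder: 86 − 20·log₁₀(52.5/4.1) = 86 − 22.15 = 63.85 dB(A).
Σ 10^(L/10) = 1.932e+07 → L_total = 10·log₁₀(1.932e+07) = 72.86 dB(A).

73 dB(A)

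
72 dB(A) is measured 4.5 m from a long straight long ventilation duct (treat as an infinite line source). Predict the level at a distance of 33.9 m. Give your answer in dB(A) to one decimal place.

63.2 dB(A)

For a line source, L₂ = L₁ − 10·log₁₀(r₂/r₁).
L₂ = 72 − 10·log₁₀(33.9/4.5) = 72 − 8.770 = 63.23 dB(A).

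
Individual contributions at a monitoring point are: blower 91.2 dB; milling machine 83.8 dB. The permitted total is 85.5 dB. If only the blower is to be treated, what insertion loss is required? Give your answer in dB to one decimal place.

10.6 dB

The untreated sources together contribute 10^(83.8/10) = 2.399e+08, i.e. 83.80 dB.
To meet 85.5 dB overall, the treated blower may contribute at most 10^(85.5/10) − 2.399e+08 = 1.149e+08, i.e. 80.60 dB.
So the blower must be reduced from 91.2 to 80.60 dB: IL = 10.60 dB.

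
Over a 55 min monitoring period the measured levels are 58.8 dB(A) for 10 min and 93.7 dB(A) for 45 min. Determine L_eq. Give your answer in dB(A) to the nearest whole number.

Weight each interval's intensity by its duration and average over T = 55 min:
Σ tᵢ·10^(Lᵢ/10) = 10·10^(58.8/10) + 45·10^(93.7/10) = 1.055e+11.
L_eq = 10·log₁₀(1.055e+11/55) = 92.83 dB(A).

93 dB(A)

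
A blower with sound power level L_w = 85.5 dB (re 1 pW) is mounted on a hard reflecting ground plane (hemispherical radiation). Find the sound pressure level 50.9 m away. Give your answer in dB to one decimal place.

L_p = L_w − 10·log₁₀(2π·r²) with r = 50.9 m.
2π·r² = 1.628e+04 m², 10·log₁₀ of that is 42.116 dB.
L_p = 85.5 − 42.116 = 43.38 dB.

43.4 dB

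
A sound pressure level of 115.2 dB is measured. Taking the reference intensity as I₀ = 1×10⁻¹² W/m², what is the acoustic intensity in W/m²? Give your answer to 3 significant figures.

I/I₀ = 10^(115.2/10) = 3.311e+11, so I = 3.311e+11 × 10⁻¹² W/m².

0.331 W/m²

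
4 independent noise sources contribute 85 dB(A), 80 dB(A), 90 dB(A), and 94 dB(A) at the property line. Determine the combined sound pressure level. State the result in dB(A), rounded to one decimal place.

For uncorrelated sources the intensities add, so convert each level to linear form, sum, and take 10·log₁₀ of the total.
Σ 10^(L/10) = 10^(85/10) + 10^(80/10) + 10^(90/10) + 10^(94/10) = 3.928e+09.
L_total = 10·log₁₀(3.928e+09) = 95.94 dB(A).

95.9 dB(A)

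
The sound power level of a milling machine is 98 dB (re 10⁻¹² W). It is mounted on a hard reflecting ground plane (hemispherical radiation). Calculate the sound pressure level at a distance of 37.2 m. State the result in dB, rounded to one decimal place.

The power spreads over a hemisphere of area 2π·r², so L_p = L_w − 10·log₁₀(2π·r²).
2π·r² = 8695 m², 10·log₁₀ of that is 39.393 dB.
L_p = 98 − 39.393 = 58.61 dB.

58.6 dB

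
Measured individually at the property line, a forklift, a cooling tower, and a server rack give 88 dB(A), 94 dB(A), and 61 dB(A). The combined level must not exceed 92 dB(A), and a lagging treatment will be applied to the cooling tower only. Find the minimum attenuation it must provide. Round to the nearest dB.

Fixed contribution from the other sources: Σ 10^(L/10) = 10^(88/10) + 10^(61/10) = 6.322e+08 (88.01 dB(A)).
The limit corresponds to 10^(92/10) = 1.585e+09; subtracting the fixed part leaves 9.527e+08 for the cooling tower, i.e. 89.79 dB(A).
So the cooling tower must be reduced from 94 to 89.79 dB(A): IL = 4.21 dB.

4 dB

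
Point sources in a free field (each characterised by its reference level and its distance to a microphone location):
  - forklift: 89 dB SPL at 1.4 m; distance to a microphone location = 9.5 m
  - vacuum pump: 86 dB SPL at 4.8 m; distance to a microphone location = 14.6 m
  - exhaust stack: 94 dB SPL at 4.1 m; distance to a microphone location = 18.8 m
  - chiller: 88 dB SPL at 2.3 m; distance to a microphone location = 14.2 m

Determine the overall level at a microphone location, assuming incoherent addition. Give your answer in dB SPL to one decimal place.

82.9 dB SPL

Propagate each source to the receiver with L = L_ref − 20·log₁₀(r/r_ref), then add intensities.
forklift: 89 − 20·log₁₀(9.5/1.4) = 89 − 16.63 = 72.37 dB SPL.
vacuum pump: 86 − 20·log₁₀(14.6/4.8) = 86 − 9.66 = 76.34 dB SPL.
exhaust stack: 94 − 20·log₁₀(18.8/4.1) = 94 − 13.23 = 80.77 dB SPL.
chiller: 88 − 20·log₁₀(14.2/2.3) = 88 − 15.81 = 72.19 dB SPL.
Σ 10^(L/10) = 1.963e+08 → L_total = 10·log₁₀(1.963e+08) = 82.93 dB SPL.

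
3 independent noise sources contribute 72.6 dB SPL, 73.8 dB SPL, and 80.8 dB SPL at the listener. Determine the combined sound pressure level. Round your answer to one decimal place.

82.1 dB SPL

For uncorrelated sources the intensities add, so convert each level to linear form, sum, and take 10·log₁₀ of the total.
Σ 10^(L/10) = 10^(72.6/10) + 10^(73.8/10) + 10^(80.8/10) = 1.624e+08.
L_total = 10·log₁₀(1.624e+08) = 82.11 dB SPL.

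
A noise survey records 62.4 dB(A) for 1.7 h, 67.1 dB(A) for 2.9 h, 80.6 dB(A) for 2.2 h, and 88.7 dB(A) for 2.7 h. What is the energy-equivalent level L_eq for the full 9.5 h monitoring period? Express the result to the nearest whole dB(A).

84 dB(A)

L_eq = 10·log₁₀[(1/T)·Σ tᵢ·10^(Lᵢ/10)] with T = 9.5 h.
Σ tᵢ·10^(Lᵢ/10) = 1.7·10^(62.4/10) + 2.9·10^(67.1/10) + 2.2·10^(80.6/10) + 2.7·10^(88.7/10) = 2.272e+09.
L_eq = 10·log₁₀(2.272e+09/9.5) = 83.79 dB(A).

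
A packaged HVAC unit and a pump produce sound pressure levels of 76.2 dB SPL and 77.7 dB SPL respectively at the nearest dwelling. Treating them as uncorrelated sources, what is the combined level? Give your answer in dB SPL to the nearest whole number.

80 dB SPL

Incoherent sources combine by intensity addition: L_total = 10·log₁₀(Σ 10^(L_i/10)).
Σ 10^(L/10) = 10^(76.2/10) + 10^(77.7/10) = 1.006e+08.
L_total = 10·log₁₀(1.006e+08) = 80.02 dB SPL.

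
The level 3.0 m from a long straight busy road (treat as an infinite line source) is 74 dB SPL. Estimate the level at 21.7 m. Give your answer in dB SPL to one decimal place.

65.4 dB SPL

For a line source, L₂ = L₁ − 10·log₁₀(r₂/r₁).
L₂ = 74 − 10·log₁₀(21.7/3.0) = 74 − 8.593 = 65.41 dB SPL.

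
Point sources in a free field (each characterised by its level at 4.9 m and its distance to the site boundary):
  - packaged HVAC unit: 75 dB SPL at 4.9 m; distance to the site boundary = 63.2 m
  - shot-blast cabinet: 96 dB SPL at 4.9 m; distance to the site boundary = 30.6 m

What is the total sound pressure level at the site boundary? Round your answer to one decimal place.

Apply inverse-square spreading to bring every level to the receiver, then sum 10^(L/10).
packaged HVAC unit: 75 − 20·log₁₀(63.2/4.9) = 75 − 22.21 = 52.79 dB SPL.
shot-blast cabinet: 96 − 20·log₁₀(30.6/4.9) = 96 − 15.91 = 80.09 dB SPL.
Σ 10^(L/10) = 1.023e+08 → L_total = 10·log₁₀(1.023e+08) = 80.10 dB SPL.

80.1 dB SPL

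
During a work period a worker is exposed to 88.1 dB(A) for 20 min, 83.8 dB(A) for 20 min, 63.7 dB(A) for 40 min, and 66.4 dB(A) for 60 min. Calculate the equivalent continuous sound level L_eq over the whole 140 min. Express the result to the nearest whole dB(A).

The energy average is taken in the linear domain: L_eq = 10·log₁₀[(Σ tᵢ·10^(Lᵢ/10))/T], T = 140 min.
Σ tᵢ·10^(Lᵢ/10) = 20·10^(88.1/10) + 20·10^(83.8/10) + 40·10^(63.7/10) + 60·10^(66.4/10) = 1.807e+10.
L_eq = 10·log₁₀(1.807e+10/140) = 81.11 dB(A).

81 dB(A)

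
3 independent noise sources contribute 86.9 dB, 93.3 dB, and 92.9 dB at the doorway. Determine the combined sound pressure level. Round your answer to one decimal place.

Incoherent sources combine by intensity addition: L_total = 10·log₁₀(Σ 10^(L_i/10)).
Σ 10^(L/10) = 10^(86.9/10) + 10^(93.3/10) + 10^(92.9/10) = 4.578e+09.
L_total = 10·log₁₀(4.578e+09) = 96.61 dB.

96.6 dB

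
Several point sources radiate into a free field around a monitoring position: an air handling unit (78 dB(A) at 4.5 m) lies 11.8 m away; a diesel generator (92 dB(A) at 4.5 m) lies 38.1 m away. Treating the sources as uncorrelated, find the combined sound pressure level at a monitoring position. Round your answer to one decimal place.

Apply inverse-square spreading to bring every level to the receiver, then sum 10^(L/10).
air handling unit: 78 − 20·log₁₀(11.8/4.5) = 78 − 8.37 = 69.63 dB(A).
diesel generator: 92 − 20·log₁₀(38.1/4.5) = 92 − 18.55 = 73.45 dB(A).
Σ 10^(L/10) = 3.129e+07 → L_total = 10·log₁₀(3.129e+07) = 74.95 dB(A).

75.0 dB(A)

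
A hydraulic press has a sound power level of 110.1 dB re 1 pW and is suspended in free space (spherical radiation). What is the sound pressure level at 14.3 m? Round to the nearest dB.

Free-field spherical radiation: L_p = L_w − 10·log₁₀(4π·r²), r = 14.3 m.
4π·r² = 2570 m², 10·log₁₀ of that is 34.099 dB.
L_p = 110.1 − 34.099 = 76.00 dB.

76 dB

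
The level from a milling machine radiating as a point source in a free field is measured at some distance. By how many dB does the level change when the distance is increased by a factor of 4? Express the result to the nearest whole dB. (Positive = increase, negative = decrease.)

-12 dB

With spherical spreading the level changes by −20·log₁₀(r₂/r₁).
ΔL = −20·log₁₀(4) = -12.04 dB.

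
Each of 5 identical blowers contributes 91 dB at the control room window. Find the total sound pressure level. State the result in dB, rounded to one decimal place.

With 5 equal, uncorrelated contributions the intensity is 5× that of one unit, giving a rise of 10·log₁₀ 5.
L_total = 91 + 10·log₁₀(5) = 91 + 6.990 = 97.99 dB.

98.0 dB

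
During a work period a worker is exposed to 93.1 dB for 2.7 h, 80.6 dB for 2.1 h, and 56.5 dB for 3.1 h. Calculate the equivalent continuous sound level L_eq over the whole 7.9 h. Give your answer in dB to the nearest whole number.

Weight each interval's intensity by its duration and average over T = 7.9 h:
Σ tᵢ·10^(Lᵢ/10) = 2.7·10^(93.1/10) + 2.1·10^(80.6/10) + 3.1·10^(56.5/10) = 5.755e+09.
L_eq = 10·log₁₀(5.755e+09/7.9) = 88.62 dB.

89 dB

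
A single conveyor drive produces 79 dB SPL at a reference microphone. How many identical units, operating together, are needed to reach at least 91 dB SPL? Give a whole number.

16

Need L₁ + 10·log₁₀ N ≥ 91, i.e. log₁₀ N ≥ 1.20.
N ≥ 10^(12.0/10) = 15.849, so N = 16.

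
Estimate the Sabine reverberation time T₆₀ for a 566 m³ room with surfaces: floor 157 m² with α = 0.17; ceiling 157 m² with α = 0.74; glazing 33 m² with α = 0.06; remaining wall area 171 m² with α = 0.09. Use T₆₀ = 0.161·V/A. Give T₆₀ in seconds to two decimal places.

0.57 s

Summing Sᵢαᵢ: 157·0.17 + 157·0.74 + 33·0.06 + 171·0.09 = 160.24 m².
T₆₀ = 0.161 × 566 / 160.24 = 0.569 s.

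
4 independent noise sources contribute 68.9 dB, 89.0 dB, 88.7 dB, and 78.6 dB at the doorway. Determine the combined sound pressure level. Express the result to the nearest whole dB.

92 dB

Incoherent sources combine by intensity addition: L_total = 10·log₁₀(Σ 10^(L_i/10)).
Σ 10^(L/10) = 10^(68.9/10) + 10^(89.0/10) + 10^(88.7/10) + 10^(78.6/10) = 1.616e+09.
L_total = 10·log₁₀(1.616e+09) = 92.08 dB.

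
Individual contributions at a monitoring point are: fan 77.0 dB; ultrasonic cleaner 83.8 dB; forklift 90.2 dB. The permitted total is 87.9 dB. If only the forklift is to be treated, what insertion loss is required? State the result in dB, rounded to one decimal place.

Everything except the forklift sums to 10^(77.0/10) + 10^(83.8/10) = 2.900e+08 in linear terms, 84.62 dB.
To meet 87.9 dB overall, the treated forklift may contribute at most 10^(87.9/10) − 2.900e+08 = 3.266e+08, i.e. 85.14 dB.
Required insertion loss = 90.2 − 85.14 = 5.06 dB.

5.1 dB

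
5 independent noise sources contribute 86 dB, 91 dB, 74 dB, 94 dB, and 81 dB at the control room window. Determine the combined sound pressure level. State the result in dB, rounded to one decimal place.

For uncorrelated sources the intensities add, so convert each level to linear form, sum, and take 10·log₁₀ of the total.
Σ 10^(L/10) = 10^(86/10) + 10^(91/10) + 10^(74/10) + 10^(94/10) + 10^(81/10) = 4.320e+09.
L_total = 10·log₁₀(4.320e+09) = 96.35 dB.

96.4 dB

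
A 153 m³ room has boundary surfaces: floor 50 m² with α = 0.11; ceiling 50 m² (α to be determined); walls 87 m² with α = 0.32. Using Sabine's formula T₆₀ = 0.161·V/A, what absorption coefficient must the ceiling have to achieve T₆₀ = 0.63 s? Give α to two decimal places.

From T₆₀ = 0.161·V/A, the target T₆₀ = 0.63 s needs A = 0.161·153/0.63 = 39.10 m².
Absorption from the other surfaces = 50·0.11 + 87·0.32 = 33.34 m², so the ceiling must supply 5.76 m² over 50 m².
α = 5.76/50 = 0.115.

0.12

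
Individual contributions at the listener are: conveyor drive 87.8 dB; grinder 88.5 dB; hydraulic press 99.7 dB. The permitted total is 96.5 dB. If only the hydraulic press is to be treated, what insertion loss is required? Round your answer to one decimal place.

The untreated sources together contribute 10^(87.8/10) + 10^(88.5/10) = 1.311e+09, i.e. 91.17 dB.
To meet 96.5 dB overall, the treated hydraulic press may contribute at most 10^(96.5/10) − 1.311e+09 = 3.156e+09, i.e. 94.99 dB.
Required insertion loss = 99.7 − 94.99 = 4.71 dB.

4.7 dB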